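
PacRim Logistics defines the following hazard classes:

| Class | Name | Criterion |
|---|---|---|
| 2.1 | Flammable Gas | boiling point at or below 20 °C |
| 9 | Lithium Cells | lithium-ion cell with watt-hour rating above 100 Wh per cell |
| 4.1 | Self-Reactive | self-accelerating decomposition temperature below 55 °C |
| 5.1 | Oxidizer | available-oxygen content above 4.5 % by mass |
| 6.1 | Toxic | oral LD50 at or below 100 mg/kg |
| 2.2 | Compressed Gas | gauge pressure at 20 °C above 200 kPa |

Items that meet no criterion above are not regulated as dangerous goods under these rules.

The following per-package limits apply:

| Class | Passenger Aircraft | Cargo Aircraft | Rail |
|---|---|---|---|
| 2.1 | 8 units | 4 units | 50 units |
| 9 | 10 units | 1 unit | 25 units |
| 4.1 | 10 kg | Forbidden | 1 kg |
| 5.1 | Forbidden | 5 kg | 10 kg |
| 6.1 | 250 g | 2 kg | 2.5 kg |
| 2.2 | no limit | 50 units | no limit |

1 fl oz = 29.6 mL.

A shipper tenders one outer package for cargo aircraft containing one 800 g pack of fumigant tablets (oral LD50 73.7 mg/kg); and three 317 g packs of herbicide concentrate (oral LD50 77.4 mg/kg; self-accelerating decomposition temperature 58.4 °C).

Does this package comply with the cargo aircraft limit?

Yes

Fumigant tablets: oral LD50 73.7 mg/kg ≤ 100 mg/kg → Class 6.1 (Toxic).
Herbicide concentrate: oral LD50 77.4 mg/kg ≤ 100 mg/kg → Class 6.1 (Toxic).
Total Class 6.1: 800 g + (three 317 g packs = 951 g) = 1.751 kg.
That is within the Class 6.1 cargo aircraft limit of 2 kg.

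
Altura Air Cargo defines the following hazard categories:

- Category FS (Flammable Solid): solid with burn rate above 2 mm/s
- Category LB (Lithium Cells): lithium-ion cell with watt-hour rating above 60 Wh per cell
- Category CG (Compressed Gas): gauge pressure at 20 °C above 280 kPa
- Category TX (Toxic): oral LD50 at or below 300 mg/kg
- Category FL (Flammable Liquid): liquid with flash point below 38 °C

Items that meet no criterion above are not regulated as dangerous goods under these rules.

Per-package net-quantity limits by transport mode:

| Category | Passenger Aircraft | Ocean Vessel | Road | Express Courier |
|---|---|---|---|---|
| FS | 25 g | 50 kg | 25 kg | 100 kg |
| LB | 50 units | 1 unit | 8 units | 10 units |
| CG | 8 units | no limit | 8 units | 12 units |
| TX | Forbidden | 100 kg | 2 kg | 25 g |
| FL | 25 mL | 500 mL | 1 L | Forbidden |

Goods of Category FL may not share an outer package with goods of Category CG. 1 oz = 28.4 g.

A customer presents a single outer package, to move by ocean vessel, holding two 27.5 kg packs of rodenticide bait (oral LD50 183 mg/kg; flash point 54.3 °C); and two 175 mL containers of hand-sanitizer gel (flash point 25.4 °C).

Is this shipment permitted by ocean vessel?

With oral LD50 183 mg/kg (≤ 300 mg/kg), the rodenticide bait falls in Category TX.
The hand-sanitizer gel has flash point 25.4 °C, which is < 38 °C, so it is Category FL (Flammable Liquid).
Category FL quantity: two 175 mL containers = 350 mL.
That is within the Category FL ocean vessel limit of 500 mL.
Category TX quantity: two 27.5 kg packs = 55 kg.
55 kg is within the ocean vessel limit of 100 kg for Category TX.
The segregation rule (Category FL with Category CG) does not apply to Category FL with Category TX.
Every hazard category is within its ocean vessel limit and no segregation rule is violated.

Yes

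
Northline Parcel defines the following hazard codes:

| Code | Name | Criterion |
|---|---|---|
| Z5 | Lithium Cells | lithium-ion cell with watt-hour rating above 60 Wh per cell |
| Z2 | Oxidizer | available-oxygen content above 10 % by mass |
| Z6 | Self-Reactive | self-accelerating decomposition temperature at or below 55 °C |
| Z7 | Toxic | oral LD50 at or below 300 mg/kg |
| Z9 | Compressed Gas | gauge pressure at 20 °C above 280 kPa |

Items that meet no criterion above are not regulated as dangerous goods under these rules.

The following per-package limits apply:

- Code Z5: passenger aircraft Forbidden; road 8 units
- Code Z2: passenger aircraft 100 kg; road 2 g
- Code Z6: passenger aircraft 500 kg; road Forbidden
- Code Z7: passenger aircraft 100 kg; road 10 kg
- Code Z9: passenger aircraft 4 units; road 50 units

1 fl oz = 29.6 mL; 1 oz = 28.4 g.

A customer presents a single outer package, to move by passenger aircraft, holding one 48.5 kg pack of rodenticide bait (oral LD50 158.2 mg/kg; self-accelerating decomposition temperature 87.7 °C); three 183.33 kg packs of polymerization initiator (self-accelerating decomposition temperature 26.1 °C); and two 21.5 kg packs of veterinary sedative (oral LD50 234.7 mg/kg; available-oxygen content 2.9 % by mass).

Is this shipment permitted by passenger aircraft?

No

Rodenticide bait: oral LD50 158.2 mg/kg ≤ 300 mg/kg → Code Z7 (Toxic).
Self-accelerating decomposition temperature 26.1 °C meets the Code Z6 criterion (Self-Reactive), so the polymerization initiator is Code Z6.
With oral LD50 234.7 mg/kg (≤ 300 mg/kg), the veterinary sedative falls in Code Z7.
Code Z7 net quantity: 48.5 kg + (two 21.5 kg packs = 43 kg) = 91.5 kg.
That is within the Code Z7 passenger aircraft limit of 100 kg.
Code Z6 quantity: three 183.33 kg packs = 549.99 kg.
549.99 kg exceeds the passenger aircraft limit of 500 kg for Code Z6.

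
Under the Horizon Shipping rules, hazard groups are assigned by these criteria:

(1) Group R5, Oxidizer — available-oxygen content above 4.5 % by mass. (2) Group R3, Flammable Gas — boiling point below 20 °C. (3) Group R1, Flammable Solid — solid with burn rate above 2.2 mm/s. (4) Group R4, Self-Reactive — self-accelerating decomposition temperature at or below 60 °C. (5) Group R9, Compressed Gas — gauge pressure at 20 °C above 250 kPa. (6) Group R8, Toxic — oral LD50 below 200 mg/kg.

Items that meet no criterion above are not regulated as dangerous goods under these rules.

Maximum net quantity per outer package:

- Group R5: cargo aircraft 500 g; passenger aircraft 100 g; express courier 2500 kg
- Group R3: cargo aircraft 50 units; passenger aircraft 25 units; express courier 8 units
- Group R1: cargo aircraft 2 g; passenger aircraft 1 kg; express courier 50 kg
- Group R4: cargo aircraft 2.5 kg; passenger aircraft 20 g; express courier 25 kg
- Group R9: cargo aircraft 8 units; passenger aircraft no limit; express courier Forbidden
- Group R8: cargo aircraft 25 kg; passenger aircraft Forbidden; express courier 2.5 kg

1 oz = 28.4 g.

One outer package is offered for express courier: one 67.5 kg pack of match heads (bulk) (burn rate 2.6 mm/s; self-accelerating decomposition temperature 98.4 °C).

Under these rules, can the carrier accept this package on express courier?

No

Match heads (bulk): burn rate 2.6 mm/s > 2.2 mm/s → Group R1 (Flammable Solid).
Group R1 quantity: 67.5 kg.
That exceeds the Group R1 express courier limit of 50 kg.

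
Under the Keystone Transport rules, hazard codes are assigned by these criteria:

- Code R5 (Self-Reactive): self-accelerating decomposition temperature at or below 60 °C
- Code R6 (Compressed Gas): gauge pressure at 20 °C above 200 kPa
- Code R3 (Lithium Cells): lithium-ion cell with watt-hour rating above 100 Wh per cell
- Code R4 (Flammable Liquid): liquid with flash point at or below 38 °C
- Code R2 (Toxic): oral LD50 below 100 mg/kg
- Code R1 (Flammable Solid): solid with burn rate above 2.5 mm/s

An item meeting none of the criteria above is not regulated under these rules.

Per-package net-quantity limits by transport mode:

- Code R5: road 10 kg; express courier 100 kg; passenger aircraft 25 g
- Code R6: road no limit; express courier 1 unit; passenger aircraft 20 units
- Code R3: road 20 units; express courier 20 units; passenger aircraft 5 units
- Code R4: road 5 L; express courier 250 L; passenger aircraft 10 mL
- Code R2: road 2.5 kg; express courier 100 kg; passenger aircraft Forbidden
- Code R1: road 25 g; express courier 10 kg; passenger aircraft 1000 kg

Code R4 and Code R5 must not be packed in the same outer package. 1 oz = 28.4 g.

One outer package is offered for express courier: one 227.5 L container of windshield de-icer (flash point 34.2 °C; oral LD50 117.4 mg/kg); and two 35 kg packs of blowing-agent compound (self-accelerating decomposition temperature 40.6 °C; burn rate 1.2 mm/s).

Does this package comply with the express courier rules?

Flash point 34.2 °C meets the Code R4 criterion (Flammable Liquid), so the windshield de-icer is Code R4.
Blowing-agent compound: self-accelerating decomposition temperature 40.6 °C ≤ 60 °C → Code R5 (Self-Reactive).
Code R4 quantity: 227.5 L.
That is within the Code R4 express courier limit of 250 L.
Code R5 quantity: two 35 kg packs = 70 kg.
70 kg is within the express courier limit of 100 kg for Code R5.
Code R4 and Code R5 may not share an outer package.

No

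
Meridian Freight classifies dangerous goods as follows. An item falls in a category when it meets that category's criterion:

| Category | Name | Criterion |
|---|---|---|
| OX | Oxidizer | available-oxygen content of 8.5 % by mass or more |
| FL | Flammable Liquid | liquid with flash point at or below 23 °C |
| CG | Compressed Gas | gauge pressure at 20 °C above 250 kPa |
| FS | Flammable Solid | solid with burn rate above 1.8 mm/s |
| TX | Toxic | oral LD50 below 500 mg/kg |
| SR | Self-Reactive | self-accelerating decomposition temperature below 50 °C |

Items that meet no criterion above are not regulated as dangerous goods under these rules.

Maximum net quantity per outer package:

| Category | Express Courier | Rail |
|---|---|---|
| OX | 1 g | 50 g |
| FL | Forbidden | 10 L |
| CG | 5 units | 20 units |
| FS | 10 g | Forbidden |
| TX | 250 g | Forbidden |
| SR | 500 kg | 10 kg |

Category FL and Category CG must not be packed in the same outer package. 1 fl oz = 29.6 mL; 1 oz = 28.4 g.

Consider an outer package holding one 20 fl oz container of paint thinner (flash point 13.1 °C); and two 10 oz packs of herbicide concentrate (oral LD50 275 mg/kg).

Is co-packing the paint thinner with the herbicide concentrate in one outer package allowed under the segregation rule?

Yes

The paint thinner has flash point 13.1 °C, which is ≤ 23 °C, so it is Category FL (Flammable Liquid).
The herbicide concentrate has oral LD50 275 mg/kg, which is < 500 mg/kg, so it is Category TX (Toxic).
No segregation rule bars Category FL with Category TX.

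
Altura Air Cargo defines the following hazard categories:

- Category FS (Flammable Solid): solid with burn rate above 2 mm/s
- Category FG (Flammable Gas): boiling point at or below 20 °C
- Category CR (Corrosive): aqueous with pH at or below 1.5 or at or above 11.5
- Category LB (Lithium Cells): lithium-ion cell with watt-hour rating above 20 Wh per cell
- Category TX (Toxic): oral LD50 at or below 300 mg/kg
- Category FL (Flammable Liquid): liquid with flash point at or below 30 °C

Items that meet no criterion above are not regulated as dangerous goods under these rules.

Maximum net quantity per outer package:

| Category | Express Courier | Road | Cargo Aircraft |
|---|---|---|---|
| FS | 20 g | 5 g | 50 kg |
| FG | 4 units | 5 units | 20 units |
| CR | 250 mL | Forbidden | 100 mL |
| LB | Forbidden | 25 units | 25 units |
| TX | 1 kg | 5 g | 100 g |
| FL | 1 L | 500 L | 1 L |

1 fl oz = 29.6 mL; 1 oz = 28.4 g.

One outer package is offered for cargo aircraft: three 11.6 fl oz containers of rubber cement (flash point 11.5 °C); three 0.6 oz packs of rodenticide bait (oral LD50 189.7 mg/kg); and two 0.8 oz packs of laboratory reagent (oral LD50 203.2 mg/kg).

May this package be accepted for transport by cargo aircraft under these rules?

Rubber cement: flash point 11.5 °C ≤ 30 °C → Category FL (Flammable Liquid).
Oral LD50 189.7 mg/kg meets the Category TX criterion (Toxic), so the rodenticide bait is Category TX.
With oral LD50 203.2 mg/kg (≤ 300 mg/kg), the laboratory reagent falls in Category TX.
Category TX net quantity: (three 0.6 oz packs = 51.12 g) + (two 0.8 oz packs = 45.44 g) = 96.56 g.
96.56 g ≤ 100 g (cargo aircraft limit, Category TX) — within limit.
Category FL quantity: three 11.6 fl oz containers = 1030.08 mL.
That exceeds the Category FL cargo aircraft limit of 1 L.

No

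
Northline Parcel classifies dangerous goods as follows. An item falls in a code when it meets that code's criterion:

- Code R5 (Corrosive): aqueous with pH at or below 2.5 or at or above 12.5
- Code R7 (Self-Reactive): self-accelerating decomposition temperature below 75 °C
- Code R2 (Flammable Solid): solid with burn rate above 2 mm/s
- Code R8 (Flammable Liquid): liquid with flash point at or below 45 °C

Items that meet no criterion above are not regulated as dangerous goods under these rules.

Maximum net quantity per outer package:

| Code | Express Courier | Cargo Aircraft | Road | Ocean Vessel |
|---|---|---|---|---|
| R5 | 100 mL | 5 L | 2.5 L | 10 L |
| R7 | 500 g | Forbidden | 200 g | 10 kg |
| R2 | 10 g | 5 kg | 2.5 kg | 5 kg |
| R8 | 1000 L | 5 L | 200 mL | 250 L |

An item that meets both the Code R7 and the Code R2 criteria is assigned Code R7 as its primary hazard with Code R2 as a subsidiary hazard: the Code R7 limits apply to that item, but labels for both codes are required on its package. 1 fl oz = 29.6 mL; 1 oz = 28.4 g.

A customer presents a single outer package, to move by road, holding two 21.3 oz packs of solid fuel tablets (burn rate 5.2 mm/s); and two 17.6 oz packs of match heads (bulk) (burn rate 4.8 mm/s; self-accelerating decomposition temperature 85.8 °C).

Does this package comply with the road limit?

Burn rate 5.2 mm/s meets the Code R2 criterion (Flammable Solid), so the solid fuel tablets are Code R2.
Burn rate 4.8 mm/s meets the Code R2 criterion (Flammable Solid), so the match heads (bulk) are Code R2.
Total Code R2: (two 21.3 oz packs = 1209.84 g) + (two 17.6 oz packs = 999.68 g) = 2209.52 g.
2209.52 g is within the road limit of 2.5 kg for Code R2.

Yes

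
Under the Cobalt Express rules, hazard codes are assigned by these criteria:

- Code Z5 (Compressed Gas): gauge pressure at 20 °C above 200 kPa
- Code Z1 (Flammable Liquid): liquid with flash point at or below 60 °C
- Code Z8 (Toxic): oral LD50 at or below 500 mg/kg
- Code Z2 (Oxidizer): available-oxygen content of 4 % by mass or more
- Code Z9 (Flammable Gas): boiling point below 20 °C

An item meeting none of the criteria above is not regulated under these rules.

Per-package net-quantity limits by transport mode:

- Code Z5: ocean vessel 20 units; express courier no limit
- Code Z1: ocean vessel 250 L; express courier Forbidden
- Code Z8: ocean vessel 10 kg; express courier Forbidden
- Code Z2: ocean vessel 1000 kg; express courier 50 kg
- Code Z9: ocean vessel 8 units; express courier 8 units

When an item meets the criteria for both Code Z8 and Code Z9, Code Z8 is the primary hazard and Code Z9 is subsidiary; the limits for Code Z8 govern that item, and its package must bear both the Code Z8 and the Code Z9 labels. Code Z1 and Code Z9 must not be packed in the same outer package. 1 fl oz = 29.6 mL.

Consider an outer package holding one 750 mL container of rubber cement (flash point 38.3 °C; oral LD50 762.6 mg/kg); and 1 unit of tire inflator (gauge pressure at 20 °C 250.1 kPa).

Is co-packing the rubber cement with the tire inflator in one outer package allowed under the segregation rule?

Yes

Flash point 38.3 °C meets the Code Z1 criterion (Flammable Liquid), so the rubber cement is Code Z1.
The tire inflator has gauge pressure at 20 °C 250.1 kPa, which is > 200 kPa, so it is Code Z5 (Compressed Gas).
No segregation rule bars Code Z1 with Code Z5.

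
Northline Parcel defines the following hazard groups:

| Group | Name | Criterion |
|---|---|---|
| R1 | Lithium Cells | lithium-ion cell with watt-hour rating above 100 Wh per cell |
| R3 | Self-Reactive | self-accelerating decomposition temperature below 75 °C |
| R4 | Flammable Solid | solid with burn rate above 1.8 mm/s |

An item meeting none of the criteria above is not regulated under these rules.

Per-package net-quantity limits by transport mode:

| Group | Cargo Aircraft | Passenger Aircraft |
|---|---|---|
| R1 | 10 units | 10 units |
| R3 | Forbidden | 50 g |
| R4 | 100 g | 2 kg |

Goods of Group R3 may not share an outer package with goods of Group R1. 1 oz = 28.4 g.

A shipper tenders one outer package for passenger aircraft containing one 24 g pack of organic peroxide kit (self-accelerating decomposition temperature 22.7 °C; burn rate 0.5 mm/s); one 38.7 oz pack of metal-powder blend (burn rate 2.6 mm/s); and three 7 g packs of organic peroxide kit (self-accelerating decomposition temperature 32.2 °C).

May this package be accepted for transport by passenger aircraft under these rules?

Yes

Self-accelerating decomposition temperature 22.7 °C meets the Group R3 criterion (Self-Reactive), so the organic peroxide kit is Group R3.
Metal-powder blend: burn rate 2.6 mm/s > 1.8 mm/s → Group R4 (Flammable Solid).
Self-accelerating decomposition temperature 32.2 °C meets the Group R3 criterion (Self-Reactive), so the organic peroxide kit is Group R3.
Group R3 net quantity: 24 g + (three 7 g packs = 21 g) = 45 g.
45 g ≤ 50 g (passenger aircraft limit, Group R3) — within limit.
Group R4 quantity: one 38.7 oz pack = 1099.08 g.
1099.08 g ≤ 2 kg (passenger aircraft limit, Group R4) — within limit.
The segregation rule (Group R3 with Group R1) does not apply to Group R3 with Group R4.
Every hazard group is within its passenger aircraft limit and no segregation rule is violated.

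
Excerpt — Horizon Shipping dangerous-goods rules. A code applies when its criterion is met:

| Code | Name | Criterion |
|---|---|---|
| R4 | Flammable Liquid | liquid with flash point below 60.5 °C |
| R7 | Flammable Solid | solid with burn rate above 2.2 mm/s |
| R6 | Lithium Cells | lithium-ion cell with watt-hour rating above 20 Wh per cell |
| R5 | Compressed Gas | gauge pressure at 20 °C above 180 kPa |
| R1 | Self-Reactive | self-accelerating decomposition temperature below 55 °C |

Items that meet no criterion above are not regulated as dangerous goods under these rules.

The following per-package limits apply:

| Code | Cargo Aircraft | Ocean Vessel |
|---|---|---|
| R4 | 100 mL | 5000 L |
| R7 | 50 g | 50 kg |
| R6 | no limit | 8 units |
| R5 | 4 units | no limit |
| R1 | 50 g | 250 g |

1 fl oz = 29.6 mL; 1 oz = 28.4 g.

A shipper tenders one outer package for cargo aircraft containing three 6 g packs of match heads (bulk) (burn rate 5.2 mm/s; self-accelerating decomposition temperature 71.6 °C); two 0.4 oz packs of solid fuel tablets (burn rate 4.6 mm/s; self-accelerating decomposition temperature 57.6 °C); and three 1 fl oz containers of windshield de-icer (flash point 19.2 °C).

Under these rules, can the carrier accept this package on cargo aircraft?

The match heads (bulk) have burn rate 5.2 mm/s, which is > 2.2 mm/s, so they are Code R7 (Flammable Solid).
With burn rate 4.6 mm/s (> 2.2 mm/s), the solid fuel tablets fall in Code R7.
Windshield de-icer: flash point 19.2 °C < 60.5 °C → Code R4 (Flammable Liquid).
Total Code R7: (three 6 g packs = 18 g) + (two 0.4 oz packs = 22.72 g) = 40.72 g.
40.72 g ≤ 50 g (cargo aircraft limit, Code R7) — within limit.
Code R4 quantity: three 1 fl oz containers = 88.8 mL.
88.8 mL ≤ 100 mL (cargo aircraft limit, Code R4) — within limit.
Every hazard code is within its cargo aircraft limit and no segregation rule is violated.

Yes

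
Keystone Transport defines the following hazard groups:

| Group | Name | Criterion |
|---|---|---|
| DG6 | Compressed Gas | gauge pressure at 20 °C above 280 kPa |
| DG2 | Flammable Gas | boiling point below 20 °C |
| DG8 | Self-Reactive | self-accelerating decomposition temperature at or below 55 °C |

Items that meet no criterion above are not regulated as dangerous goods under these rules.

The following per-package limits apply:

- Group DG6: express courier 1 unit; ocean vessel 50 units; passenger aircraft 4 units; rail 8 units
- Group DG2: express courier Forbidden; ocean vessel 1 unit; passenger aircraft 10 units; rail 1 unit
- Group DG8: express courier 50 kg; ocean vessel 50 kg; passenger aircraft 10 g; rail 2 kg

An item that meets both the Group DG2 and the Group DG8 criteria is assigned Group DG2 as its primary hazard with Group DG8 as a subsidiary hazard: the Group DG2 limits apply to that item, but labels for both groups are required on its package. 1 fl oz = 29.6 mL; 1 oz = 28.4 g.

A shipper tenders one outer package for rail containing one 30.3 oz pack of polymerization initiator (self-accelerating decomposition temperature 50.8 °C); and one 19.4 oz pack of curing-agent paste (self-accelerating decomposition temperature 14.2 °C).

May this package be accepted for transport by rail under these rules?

Yes

Self-accelerating decomposition temperature 50.8 °C meets the Group DG8 criterion (Self-Reactive), so the polymerization initiator is Group DG8.
With self-accelerating decomposition temperature 14.2 °C (≤ 55 °C), the curing-agent paste falls in Group DG8.
Total Group DG8: (one 30.3 oz pack = 860.52 g) + (one 19.4 oz pack = 550.96 g) = 1411.48 g.
1411.48 g ≤ 2 kg (rail limit, Group DG8) — within limit.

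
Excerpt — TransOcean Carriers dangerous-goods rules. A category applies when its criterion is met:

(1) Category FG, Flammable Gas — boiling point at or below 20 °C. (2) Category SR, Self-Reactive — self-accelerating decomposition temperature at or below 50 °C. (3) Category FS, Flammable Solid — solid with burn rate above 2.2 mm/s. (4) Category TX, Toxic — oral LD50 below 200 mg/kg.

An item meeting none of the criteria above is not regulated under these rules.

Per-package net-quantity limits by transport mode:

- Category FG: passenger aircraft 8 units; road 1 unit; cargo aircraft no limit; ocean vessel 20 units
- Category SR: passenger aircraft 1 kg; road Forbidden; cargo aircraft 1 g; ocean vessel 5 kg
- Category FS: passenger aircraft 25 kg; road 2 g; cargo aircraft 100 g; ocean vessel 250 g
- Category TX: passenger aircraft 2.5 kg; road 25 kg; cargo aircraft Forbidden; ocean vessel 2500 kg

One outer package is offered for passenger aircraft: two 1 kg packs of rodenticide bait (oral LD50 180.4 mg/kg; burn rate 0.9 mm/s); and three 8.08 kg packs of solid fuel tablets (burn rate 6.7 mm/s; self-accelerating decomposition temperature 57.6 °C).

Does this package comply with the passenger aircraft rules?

Yes

The rodenticide bait has oral LD50 180.4 mg/kg, which is < 200 mg/kg, so it is Category TX (Toxic).
Solid fuel tablets: burn rate 6.7 mm/s > 2.2 mm/s → Category FS (Flammable Solid).
Category TX quantity: two 1 kg packs = 2 kg.
2 kg ≤ 2.5 kg (passenger aircraft limit, Category TX) — within limit.
Category FS quantity: three 8.08 kg packs = 24.24 kg.
24.24 kg is within the passenger aircraft limit of 25 kg for Category FS.
Every hazard category is within its passenger aircraft limit and no segregation rule is violated.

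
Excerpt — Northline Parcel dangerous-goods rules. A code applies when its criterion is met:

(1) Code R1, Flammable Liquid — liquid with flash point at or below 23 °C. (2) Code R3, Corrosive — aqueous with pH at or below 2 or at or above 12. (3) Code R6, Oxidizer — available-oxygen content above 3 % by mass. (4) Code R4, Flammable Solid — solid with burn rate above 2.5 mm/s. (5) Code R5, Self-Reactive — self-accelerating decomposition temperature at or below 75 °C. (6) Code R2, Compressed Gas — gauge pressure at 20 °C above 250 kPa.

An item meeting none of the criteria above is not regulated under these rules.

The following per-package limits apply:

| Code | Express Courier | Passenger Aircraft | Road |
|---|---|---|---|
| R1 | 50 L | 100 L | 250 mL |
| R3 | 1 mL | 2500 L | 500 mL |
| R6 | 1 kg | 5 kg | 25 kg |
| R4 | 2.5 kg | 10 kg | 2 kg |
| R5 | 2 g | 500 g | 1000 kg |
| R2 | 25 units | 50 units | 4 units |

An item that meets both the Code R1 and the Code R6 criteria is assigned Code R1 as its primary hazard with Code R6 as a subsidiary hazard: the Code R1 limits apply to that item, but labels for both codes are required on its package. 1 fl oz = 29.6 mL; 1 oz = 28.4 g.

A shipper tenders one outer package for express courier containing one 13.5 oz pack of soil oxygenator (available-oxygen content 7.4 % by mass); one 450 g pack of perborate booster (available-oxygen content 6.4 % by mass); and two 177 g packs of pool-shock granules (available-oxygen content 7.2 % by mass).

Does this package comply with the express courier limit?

The soil oxygenator has available-oxygen content 7.4 % by mass, which is > 3 % by mass, so it is Code R6 (Oxidizer).
With available-oxygen content 6.4 % by mass (> 3 % by mass), the perborate booster falls in Code R6.
Pool-shock granules: available-oxygen content 7.2 % by mass > 3 % by mass → Code R6 (Oxidizer).
Total Code R6: (one 13.5 oz pack = 383.4 g) + 450 g + (two 177 g packs = 354 g) = 1187.4 g.
1187.4 g > 1 kg (express courier limit, Code R6) — over the limit.

No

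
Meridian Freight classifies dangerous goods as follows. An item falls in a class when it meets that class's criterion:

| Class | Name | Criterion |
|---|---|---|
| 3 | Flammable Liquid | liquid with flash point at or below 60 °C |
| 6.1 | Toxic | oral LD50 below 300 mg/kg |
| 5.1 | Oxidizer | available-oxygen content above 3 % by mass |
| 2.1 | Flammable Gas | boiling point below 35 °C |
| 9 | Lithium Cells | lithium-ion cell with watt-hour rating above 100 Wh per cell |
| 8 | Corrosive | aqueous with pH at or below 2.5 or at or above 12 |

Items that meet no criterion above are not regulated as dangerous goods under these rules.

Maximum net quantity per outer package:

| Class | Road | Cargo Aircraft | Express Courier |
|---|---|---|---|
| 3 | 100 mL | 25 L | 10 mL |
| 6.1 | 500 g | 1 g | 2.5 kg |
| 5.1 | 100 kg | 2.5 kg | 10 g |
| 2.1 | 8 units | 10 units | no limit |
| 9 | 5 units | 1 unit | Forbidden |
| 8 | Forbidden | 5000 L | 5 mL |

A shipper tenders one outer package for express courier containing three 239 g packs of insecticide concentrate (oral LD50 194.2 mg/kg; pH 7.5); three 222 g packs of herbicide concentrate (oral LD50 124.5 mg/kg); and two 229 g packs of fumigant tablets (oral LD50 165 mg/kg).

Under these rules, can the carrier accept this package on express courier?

The insecticide concentrate has oral LD50 194.2 mg/kg, which is < 300 mg/kg, so it is Class 6.1 (Toxic).
With oral LD50 124.5 mg/kg (< 300 mg/kg), the herbicide concentrate falls in Class 6.1.
Fumigant tablets: oral LD50 165 mg/kg < 300 mg/kg → Class 6.1 (Toxic).
Total Class 6.1: (three 239 g packs = 717 g) + (three 222 g packs = 666 g) + (two 229 g packs = 458 g) = 1.841 kg.
1.841 kg ≤ 2.5 kg (express courier limit, Class 6.1) — within limit.

Yes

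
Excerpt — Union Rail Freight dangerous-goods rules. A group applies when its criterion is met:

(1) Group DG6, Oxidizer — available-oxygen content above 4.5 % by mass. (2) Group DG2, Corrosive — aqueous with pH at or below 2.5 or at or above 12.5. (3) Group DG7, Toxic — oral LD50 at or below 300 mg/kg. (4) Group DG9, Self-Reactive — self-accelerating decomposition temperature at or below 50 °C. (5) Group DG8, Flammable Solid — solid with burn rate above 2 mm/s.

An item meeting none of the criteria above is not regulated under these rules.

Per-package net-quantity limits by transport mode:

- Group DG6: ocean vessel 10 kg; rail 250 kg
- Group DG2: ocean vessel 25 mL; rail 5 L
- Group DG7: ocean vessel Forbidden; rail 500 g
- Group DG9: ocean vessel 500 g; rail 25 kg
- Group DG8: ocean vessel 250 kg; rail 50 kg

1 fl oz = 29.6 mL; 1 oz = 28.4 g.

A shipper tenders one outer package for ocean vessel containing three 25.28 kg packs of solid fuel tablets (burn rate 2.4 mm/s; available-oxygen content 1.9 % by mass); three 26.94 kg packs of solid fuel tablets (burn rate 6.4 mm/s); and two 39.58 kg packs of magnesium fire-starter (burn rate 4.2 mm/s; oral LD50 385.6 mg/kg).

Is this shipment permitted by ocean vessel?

With burn rate 2.4 mm/s (> 2 mm/s), the solid fuel tablets fall in Group DG8.
Burn rate 6.4 mm/s meets the Group DG8 criterion (Flammable Solid), so the solid fuel tablets are Group DG8.
Burn rate 4.2 mm/s meets the Group DG8 criterion (Flammable Solid), so the magnesium fire-starter is Group DG8.
Total Group DG8: (three 25.28 kg packs = 75.84 kg) + (three 26.94 kg packs = 80.82 kg) + (two 39.58 kg packs = 79.16 kg) = 235.82 kg.
235.82 kg is within the ocean vessel limit of 250 kg for Group DG8.

Yes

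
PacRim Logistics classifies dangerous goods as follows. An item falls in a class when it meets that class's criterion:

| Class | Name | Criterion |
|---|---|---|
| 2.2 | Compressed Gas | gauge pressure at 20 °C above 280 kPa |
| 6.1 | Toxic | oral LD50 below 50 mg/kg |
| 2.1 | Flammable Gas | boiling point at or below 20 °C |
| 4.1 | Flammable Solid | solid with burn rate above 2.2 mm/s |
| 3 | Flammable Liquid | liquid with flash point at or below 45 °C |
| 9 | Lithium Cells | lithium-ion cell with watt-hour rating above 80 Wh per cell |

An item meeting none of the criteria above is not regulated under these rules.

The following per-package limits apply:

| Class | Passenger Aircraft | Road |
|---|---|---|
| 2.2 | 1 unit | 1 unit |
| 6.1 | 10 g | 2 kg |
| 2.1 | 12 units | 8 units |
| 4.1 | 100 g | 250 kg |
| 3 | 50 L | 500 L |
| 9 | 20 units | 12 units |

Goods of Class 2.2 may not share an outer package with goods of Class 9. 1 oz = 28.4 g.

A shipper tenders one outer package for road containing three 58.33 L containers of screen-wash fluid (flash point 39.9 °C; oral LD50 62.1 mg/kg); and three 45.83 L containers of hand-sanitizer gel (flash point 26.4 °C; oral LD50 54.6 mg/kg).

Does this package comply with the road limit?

Flash point 39.9 °C meets the Class 3 criterion (Flammable Liquid), so the screen-wash fluid is Class 3.
With flash point 26.4 °C (≤ 45 °C), the hand-sanitizer gel falls in Class 3.
Total Class 3: (three 58.33 L containers = 174.99 L) + (three 45.83 L containers = 137.49 L) = 312.48 L.
312.48 L ≤ 500 L (road limit, Class 3) — within limit.

Yes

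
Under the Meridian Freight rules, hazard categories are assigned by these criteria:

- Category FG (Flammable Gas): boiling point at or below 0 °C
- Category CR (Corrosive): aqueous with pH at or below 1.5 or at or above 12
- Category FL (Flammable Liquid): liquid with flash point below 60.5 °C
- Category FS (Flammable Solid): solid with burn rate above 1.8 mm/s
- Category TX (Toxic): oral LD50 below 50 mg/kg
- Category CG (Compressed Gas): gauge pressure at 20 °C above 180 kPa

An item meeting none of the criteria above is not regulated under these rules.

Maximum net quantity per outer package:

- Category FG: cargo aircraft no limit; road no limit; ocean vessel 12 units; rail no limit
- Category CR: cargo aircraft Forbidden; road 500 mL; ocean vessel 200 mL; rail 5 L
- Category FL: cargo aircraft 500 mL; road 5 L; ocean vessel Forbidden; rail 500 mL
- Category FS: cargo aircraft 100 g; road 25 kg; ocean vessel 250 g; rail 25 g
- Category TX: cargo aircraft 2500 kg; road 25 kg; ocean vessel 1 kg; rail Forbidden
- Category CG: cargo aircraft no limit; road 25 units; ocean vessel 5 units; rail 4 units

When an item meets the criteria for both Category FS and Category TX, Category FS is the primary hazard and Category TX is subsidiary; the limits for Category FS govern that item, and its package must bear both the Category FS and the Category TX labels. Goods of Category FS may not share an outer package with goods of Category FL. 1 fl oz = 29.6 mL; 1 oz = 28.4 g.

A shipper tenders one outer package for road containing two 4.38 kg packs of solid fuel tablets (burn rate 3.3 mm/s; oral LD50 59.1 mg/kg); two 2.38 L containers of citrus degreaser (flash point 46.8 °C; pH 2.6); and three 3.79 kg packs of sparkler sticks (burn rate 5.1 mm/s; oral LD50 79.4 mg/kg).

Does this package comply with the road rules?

The solid fuel tablets have burn rate 3.3 mm/s, which is > 1.8 mm/s, so they are Category FS (Flammable Solid).
Citrus degreaser: flash point 46.8 °C < 60.5 °C → Category FL (Flammable Liquid).
Burn rate 5.1 mm/s meets the Category FS criterion (Flammable Solid), so the sparkler sticks are Category FS.
Category FS net quantity: (two 4.38 kg packs = 8.76 kg) + (three 3.79 kg packs = 11.37 kg) = 20.13 kg.
20.13 kg ≤ 25 kg (road limit, Category FS) — within limit.
Category FL quantity: two 2.38 L containers = 4.76 L.
4.76 L ≤ 5 L (road limit, Category FL) — within limit.
Category FS and Category FL may not share an outer package.

No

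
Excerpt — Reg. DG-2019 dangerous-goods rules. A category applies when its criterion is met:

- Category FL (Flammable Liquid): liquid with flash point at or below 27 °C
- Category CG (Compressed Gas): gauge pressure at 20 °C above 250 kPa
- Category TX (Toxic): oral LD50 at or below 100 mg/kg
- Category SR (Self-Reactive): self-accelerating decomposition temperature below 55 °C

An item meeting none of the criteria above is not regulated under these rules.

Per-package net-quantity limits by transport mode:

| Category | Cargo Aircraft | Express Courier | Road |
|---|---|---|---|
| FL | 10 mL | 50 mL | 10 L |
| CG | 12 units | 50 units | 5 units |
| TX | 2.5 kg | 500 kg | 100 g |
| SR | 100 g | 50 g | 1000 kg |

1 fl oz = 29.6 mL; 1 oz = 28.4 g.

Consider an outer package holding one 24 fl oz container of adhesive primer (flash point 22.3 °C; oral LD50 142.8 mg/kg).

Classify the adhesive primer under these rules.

The adhesive primer has flash point 22.3 °C, which is ≤ 27 °C, so it is Category FL (Flammable Liquid).

Category FL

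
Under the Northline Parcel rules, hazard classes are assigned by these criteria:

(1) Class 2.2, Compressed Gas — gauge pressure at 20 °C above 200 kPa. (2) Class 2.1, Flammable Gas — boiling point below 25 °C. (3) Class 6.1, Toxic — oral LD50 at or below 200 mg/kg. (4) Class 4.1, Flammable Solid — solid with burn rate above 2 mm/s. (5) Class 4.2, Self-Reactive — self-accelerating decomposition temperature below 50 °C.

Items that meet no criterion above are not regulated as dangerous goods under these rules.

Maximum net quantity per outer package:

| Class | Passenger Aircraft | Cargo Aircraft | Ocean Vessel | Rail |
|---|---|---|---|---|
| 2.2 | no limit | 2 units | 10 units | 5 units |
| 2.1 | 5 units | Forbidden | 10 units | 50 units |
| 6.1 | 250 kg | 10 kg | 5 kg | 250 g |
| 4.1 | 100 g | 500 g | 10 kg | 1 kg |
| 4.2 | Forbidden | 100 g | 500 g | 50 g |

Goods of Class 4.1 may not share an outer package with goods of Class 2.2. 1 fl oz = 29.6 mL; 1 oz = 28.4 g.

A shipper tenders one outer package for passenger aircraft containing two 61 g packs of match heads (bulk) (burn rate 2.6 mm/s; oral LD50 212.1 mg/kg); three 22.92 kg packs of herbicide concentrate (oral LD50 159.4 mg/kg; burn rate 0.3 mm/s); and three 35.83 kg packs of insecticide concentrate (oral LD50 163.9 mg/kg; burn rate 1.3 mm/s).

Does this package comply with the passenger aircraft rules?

No

With burn rate 2.6 mm/s (> 2 mm/s), the match heads (bulk) fall in Class 4.1.
Herbicide concentrate: oral LD50 159.4 mg/kg ≤ 200 mg/kg → Class 6.1 (Toxic).
The insecticide concentrate has oral LD50 163.9 mg/kg, which is ≤ 200 mg/kg, so it is Class 6.1 (Toxic).
Class 6.1 net quantity: (three 22.92 kg packs = 68.76 kg) + (three 35.83 kg packs = 107.49 kg) = 176.25 kg.
That is within the Class 6.1 passenger aircraft limit of 250 kg.
Class 4.1 quantity: two 61 g packs = 122 g.
122 g > 100 g (passenger aircraft limit, Class 4.1) — over the limit.
The segregation rule (Class 4.1 with Class 2.2) does not apply to Class 6.1 with Class 4.1.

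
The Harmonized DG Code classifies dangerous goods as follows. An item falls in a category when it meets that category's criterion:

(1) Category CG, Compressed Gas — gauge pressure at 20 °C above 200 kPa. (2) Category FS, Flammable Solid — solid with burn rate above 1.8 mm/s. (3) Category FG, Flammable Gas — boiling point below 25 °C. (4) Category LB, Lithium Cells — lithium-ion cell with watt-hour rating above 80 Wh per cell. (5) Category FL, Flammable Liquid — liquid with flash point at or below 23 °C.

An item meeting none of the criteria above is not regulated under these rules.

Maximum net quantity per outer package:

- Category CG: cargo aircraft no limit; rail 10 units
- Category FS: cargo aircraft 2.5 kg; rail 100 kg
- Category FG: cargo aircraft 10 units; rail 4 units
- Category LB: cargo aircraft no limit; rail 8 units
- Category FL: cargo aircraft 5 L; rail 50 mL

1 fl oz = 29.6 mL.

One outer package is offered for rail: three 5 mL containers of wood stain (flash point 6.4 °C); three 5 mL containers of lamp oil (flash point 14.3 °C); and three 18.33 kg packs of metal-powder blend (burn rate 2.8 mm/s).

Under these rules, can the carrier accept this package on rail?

Yes

Wood stain: flash point 6.4 °C ≤ 23 °C → Category FL (Flammable Liquid).
The lamp oil has flash point 14.3 °C, which is ≤ 23 °C, so it is Category FL (Flammable Liquid).
With burn rate 2.8 mm/s (> 1.8 mm/s), the metal-powder blend falls in Category FS.
Category FL net quantity: (three 5 mL containers = 15 mL) + (three 5 mL containers = 15 mL) = 30 mL.
That is within the Category FL rail limit of 50 mL.
Category FS quantity: three 18.33 kg packs = 54.99 kg.
54.99 kg ≤ 100 kg (rail limit, Category FS) — within limit.
Every hazard category is within its rail limit and no segregation rule is violated.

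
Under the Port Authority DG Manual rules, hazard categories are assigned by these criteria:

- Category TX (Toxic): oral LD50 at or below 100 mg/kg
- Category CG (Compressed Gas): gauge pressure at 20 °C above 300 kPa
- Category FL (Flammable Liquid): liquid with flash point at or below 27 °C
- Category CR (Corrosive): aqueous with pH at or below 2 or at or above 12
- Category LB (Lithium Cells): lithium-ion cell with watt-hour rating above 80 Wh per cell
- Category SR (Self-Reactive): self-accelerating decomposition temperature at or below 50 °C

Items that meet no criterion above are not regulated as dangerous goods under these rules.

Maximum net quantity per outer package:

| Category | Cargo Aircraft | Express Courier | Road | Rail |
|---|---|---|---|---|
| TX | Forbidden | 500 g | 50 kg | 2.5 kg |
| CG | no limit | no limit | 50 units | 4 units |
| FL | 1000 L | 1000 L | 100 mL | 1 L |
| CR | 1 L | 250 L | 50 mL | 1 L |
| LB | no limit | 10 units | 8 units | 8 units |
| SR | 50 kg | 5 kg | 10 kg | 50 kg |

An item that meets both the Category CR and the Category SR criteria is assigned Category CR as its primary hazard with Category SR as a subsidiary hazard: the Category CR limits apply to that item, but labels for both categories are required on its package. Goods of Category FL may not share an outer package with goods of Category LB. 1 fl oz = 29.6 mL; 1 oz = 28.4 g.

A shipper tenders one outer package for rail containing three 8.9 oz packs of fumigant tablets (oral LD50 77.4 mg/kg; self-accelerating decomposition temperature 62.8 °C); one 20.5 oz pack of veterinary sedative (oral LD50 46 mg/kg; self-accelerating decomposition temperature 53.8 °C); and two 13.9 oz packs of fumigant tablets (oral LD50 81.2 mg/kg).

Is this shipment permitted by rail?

Fumigant tablets: oral LD50 77.4 mg/kg ≤ 100 mg/kg → Category TX (Toxic).
Oral LD50 46 mg/kg meets the Category TX criterion (Toxic), so the veterinary sedative is Category TX.
With oral LD50 81.2 mg/kg (≤ 100 mg/kg), the fumigant tablets fall in Category TX.
Category TX net quantity: (three 8.9 oz packs = 758.28 g) + (one 20.5 oz pack = 582.2 g) + (two 13.9 oz packs = 789.52 g) = 2.13 kg.
That is within the Category TX rail limit of 2.5 kg.

Yes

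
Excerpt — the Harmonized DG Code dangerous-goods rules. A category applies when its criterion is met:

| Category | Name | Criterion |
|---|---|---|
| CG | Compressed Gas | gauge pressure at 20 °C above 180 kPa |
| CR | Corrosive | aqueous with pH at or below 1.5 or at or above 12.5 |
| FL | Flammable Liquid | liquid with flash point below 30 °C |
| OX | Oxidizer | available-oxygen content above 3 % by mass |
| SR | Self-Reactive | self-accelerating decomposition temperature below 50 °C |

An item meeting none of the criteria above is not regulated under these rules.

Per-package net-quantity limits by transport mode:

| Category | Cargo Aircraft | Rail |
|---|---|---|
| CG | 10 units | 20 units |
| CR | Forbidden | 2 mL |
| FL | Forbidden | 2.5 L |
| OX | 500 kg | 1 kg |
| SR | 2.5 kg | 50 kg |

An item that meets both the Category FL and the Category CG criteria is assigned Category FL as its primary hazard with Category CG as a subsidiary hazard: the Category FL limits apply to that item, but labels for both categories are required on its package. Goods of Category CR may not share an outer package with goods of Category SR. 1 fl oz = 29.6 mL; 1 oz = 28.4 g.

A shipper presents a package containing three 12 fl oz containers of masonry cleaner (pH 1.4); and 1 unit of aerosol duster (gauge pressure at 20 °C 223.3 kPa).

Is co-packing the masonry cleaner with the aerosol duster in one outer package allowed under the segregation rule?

Yes

pH 1.4 meets the Category CR criterion (Corrosive), so the masonry cleaner is Category CR.
With gauge pressure at 20 °C 223.3 kPa (> 180 kPa), the aerosol duster falls in Category CG.
No segregation rule bars Category CR with Category CG.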